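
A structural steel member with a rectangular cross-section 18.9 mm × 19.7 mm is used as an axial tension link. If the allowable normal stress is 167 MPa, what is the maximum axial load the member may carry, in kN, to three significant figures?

62.2 kN

A = 372.3 mm².
P_max = σ_allow · A = 167 · 372.3 = 62180 N = 62.18 kN.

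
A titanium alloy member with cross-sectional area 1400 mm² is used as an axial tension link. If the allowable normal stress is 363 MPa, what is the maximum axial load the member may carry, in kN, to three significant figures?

P_max = σ_allow · A = 363 · 1400 = 508200 N = 508.2 kN.

508 kN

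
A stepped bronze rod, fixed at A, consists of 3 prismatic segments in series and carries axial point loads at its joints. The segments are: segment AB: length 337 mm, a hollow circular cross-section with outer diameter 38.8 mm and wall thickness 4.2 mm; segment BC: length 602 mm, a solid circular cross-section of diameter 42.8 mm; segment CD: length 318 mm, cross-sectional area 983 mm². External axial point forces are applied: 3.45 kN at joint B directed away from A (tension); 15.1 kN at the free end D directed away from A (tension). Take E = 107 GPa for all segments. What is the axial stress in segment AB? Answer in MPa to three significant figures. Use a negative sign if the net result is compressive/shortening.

Internal axial forces (sectioning from the free end, tension +): N_CD = 15.1 kN, N_BC = 15.1 kN, N_AB = 18.55 kN.
A_AB = 456.5 mm².
σ_AB = N_AB/A_AB = 18550/456.5 = 40.63 MPa.

40.6 MPa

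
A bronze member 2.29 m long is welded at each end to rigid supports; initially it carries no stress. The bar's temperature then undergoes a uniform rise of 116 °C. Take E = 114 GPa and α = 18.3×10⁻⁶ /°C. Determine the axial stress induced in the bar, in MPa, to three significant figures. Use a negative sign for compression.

-242 MPa

Free thermal expansion αLΔT = 18.3e-6 · 2290 · 116 = 4.861 mm.
The walls impose strain ε = −(4.861)/2290 = -2.1228e-03; σ = Eε = 114000 · -2.1228e-03 = -242 MPa.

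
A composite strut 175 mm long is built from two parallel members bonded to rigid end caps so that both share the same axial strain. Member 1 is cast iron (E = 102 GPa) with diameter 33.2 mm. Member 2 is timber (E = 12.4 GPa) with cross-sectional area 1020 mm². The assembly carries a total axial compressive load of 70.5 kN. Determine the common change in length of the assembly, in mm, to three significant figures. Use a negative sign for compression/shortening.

-0.122 mm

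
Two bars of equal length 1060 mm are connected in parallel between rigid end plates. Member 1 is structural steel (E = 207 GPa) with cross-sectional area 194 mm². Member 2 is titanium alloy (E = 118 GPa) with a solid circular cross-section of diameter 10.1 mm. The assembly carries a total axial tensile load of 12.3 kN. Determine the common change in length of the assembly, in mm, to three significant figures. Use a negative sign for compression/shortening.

A_2 = 80.12 mm².
Equal strain + equilibrium ⇒ each member carries load in proportion to AE: A₁E₁ = 40160000 N, A₂E₂ = 9454000 N, ΣAE = 49610000 N.
δ = PL/ΣAE = 12300·1060/49610000 = 0.2628 mm.

0.263 mm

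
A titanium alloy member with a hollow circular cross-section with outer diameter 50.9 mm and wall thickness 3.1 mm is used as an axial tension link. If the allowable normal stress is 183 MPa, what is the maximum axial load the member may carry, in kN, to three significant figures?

85.2 kN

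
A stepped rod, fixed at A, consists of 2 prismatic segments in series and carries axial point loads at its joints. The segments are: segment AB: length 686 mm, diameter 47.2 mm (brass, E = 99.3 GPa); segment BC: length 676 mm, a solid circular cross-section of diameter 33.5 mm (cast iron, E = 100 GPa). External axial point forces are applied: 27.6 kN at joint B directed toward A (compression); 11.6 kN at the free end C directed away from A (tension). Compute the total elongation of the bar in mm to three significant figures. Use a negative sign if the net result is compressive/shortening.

Internal axial forces (sectioning from the free end, tension +): N_BC = 11.6 kN, N_AB = -16 kN.
A_AB = 1750 mm².
A_BC = 881.4 mm².
δ_AB = -16000·686/(1750·99300) = -0.06317 mm
δ_BC = 11600·676/(881.4·100000) = 0.08897 mm
δ = Σδ_i = 0.02579 mm.

0.0258 mm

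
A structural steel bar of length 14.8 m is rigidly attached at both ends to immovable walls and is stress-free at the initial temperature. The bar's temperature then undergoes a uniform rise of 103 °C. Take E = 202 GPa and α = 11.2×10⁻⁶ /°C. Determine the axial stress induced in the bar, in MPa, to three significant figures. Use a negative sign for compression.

Free thermal expansion αLΔT = 11.2e-6 · 14800 · 103 = 17.07 mm.
The walls impose strain ε = −(17.07)/14800 = -1.1536e-03; σ = Eε = 202000 · -1.1536e-03 = -233 MPa.

-233 MPa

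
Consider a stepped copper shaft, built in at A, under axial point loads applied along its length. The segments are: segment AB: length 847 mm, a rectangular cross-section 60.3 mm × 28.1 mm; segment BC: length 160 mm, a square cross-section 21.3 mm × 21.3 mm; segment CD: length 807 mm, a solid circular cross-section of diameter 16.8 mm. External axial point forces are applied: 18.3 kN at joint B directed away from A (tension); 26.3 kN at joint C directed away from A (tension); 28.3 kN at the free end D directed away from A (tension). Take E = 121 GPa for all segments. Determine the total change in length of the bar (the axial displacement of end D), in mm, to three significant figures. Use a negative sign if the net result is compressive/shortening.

1.31 mm

Internal axial forces (sectioning from the free end, tension +): N_CD = 28.3 kN, N_BC = 54.6 kN, N_AB = 72.9 kN.
A_AB = 1694 mm².
A_BC = 453.7 mm².
A_CD = 221.7 mm².
δ_AB = 72900·847/(1694·121000) = 0.3012 mm
δ_BC = 54600·160/(453.7·121000) = 0.1591 mm
δ_CD = 28300·807/(221.7·121000) = 0.8515 mm
δ = Σδ_i = 1.312 mm.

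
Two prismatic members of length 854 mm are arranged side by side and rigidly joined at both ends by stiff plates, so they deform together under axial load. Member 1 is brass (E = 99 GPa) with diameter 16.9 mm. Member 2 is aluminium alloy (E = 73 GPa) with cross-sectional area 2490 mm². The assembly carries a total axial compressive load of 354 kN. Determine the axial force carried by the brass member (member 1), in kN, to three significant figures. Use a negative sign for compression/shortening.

A_1 = 224.3 mm².
Equal strain + equilibrium ⇒ each member carries load in proportion to AE: A₁E₁ = 22210000 N, A₂E₂ = 181800000 N, ΣAE = 204000000 N.
F₁ = P·A₁E₁/ΣAE = -354000·22210000/204000000 = -38540 N.

-38.5 kN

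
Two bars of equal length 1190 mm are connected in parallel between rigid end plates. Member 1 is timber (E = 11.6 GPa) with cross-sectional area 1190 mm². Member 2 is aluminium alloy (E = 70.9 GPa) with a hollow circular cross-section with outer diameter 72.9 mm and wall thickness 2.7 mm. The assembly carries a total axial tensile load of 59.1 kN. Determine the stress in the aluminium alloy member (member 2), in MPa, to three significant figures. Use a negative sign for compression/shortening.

74.8 MPa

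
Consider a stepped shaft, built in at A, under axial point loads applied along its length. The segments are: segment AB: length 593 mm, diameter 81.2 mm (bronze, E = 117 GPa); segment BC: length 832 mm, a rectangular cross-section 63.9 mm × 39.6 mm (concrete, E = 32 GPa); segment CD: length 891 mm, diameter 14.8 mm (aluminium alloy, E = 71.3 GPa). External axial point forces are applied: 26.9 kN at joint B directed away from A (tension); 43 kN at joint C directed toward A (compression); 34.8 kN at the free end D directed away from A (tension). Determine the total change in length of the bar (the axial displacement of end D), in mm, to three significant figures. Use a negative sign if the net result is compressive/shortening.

Internal axial forces (sectioning from the free end, tension +): N_CD = 34.8 kN, N_BC = -8.2 kN, N_AB = 18.7 kN.
A_AB = 5178 mm².
A_BC = 2530 mm².
A_CD = 172 mm².
δ_AB = 18700·593/(5178·117000) = 0.0183 mm
δ_BC = -8200·832/(2530·32000) = -0.08425 mm
δ_CD = 34800·891/(172·71300) = 2.528 mm
δ = Σδ_i = 2.462 mm.

2.46 mm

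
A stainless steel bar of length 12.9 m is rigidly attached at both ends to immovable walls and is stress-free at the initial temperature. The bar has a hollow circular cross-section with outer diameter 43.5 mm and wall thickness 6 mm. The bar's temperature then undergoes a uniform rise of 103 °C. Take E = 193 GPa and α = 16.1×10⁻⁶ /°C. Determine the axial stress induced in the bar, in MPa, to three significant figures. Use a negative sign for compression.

Free thermal expansion αLΔT = 16.1e-6 · 12900 · 103 = 21.39 mm.
The walls impose strain ε = −(21.39)/12900 = -1.6583e-03; σ = Eε = 193000 · -1.6583e-03 = -320.1 MPa.

-320 MPa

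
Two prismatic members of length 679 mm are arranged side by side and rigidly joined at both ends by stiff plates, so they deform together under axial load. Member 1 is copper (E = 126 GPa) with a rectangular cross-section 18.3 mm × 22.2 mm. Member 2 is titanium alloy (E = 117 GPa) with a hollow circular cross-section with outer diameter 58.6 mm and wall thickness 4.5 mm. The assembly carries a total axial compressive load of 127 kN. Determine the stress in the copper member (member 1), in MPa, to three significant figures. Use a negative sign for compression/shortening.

-114 MPa

A_1 = 406.3 mm².
A_2 = 764.8 mm².
Equal strain + equilibrium ⇒ each member carries load in proportion to AE: A₁E₁ = 51190000 N, A₂E₂ = 89480000 N, ΣAE = 140700000 N.
σ₁ = P·E₁/ΣAE = -127000·126000/140700000 = -113.8 MPa.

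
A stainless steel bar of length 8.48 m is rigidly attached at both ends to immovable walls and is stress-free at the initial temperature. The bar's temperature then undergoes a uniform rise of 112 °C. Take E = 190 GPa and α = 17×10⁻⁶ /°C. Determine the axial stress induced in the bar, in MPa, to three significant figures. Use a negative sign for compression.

Free thermal expansion αLΔT = 17e-6 · 8480 · 112 = 16.15 mm.
The walls impose strain ε = −(16.15)/8480 = -1.9040e-03; σ = Eε = 190000 · -1.9040e-03 = -361.8 MPa.

-362 MPa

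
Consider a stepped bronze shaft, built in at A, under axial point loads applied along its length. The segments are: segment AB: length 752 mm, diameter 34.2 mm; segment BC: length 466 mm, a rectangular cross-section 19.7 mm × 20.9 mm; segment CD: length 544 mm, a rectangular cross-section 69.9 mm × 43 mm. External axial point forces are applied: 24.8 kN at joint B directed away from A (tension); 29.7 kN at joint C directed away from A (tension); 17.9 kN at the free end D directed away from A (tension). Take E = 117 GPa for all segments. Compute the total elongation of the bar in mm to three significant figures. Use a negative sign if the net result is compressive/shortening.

0.995 mm

Internal axial forces (sectioning from the free end, tension +): N_CD = 17.9 kN, N_BC = 47.6 kN, N_AB = 72.4 kN.
A_AB = 918.6 mm².
A_BC = 411.7 mm².
A_CD = 3006 mm².
δ_AB = 72400·752/(918.6·117000) = 0.5066 mm
δ_BC = 47600·466/(411.7·117000) = 0.4605 mm
δ_CD = 17900·544/(3006·117000) = 0.02769 mm
δ = Σδ_i = 0.9947 mm.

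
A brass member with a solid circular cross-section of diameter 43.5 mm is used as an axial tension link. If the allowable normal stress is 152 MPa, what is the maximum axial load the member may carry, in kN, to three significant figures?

226 kN

A = 1486 mm².
P_max = σ_allow · A = 152 · 1486 = 225900 N = 225.9 kN.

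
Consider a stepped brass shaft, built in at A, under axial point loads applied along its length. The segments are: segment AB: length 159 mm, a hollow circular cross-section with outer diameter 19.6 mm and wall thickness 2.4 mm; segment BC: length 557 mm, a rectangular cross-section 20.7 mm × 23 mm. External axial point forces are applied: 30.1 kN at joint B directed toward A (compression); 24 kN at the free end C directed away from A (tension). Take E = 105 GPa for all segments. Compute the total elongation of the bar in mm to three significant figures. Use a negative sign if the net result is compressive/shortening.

0.196 mm

Internal axial forces (sectioning from the free end, tension +): N_BC = 24 kN, N_AB = -6.1 kN.
A_AB = 129.7 mm².
A_BC = 476.1 mm².
δ_AB = -6100·159/(129.7·105000) = -0.07123 mm
δ_BC = 24000·557/(476.1·105000) = 0.2674 mm
δ = Σδ_i = 0.1962 mm.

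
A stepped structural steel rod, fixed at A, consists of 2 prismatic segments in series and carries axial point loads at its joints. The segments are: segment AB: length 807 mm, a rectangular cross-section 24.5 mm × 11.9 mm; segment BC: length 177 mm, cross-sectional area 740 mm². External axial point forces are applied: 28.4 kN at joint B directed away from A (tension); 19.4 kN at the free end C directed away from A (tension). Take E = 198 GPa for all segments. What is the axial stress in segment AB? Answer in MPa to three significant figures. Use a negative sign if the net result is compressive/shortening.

Internal axial forces (sectioning from the free end, tension +): N_BC = 19.4 kN, N_AB = 47.8 kN.
A_AB = 291.6 mm².
σ_AB = N_AB/A_AB = 47800/291.6 = 164 MPa.

164 MPa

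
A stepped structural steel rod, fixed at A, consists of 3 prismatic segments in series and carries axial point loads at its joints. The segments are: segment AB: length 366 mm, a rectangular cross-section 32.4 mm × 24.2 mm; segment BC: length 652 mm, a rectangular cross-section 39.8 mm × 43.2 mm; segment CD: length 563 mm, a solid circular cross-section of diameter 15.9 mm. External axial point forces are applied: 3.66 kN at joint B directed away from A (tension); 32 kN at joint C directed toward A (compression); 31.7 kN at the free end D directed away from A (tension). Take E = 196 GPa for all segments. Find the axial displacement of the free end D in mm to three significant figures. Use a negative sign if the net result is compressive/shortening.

Internal axial forces (sectioning from the free end, tension +): N_CD = 31.7 kN, N_BC = -0.3 kN, N_AB = 3.36 kN.
A_AB = 784.1 mm².
A_BC = 1719 mm².
A_CD = 198.6 mm².
δ_AB = 3360·366/(784.1·196000) = 0.008002 mm
δ_BC = -300·652/(1719·196000) = -0.0005804 mm
δ_CD = 31700·563/(198.6·196000) = 0.4586 mm
δ = Σδ_i = 0.466 mm.

0.466 mm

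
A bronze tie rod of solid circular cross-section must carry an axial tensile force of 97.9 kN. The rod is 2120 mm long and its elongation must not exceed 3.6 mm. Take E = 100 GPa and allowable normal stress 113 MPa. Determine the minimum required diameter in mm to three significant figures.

33.2 mm

Required area A ≥ P/σ_allow = 97900/113 = 866.4 mm².
For a solid circular section, d ≥ √(4A/π) = 33.21 mm.
Elongation limit: A ≥ PL/(Eδ_allow) = 97900·2120/(100000·3.6) = 576.5 mm² ⇒ d ≥ 27.09 mm.
The stress limit governs.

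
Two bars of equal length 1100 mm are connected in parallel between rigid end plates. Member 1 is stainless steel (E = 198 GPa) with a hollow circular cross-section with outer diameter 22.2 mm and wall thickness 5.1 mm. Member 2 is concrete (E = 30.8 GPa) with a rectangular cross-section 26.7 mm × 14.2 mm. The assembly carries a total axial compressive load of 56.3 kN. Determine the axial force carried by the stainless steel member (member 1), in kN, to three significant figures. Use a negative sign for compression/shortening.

A_1 = 274 mm².
A_2 = 379.1 mm².
Equal strain + equilibrium ⇒ each member carries load in proportion to AE: A₁E₁ = 54250000 N, A₂E₂ = 11680000 N, ΣAE = 65930000 N.
F₁ = P·A₁E₁/ΣAE = -56300·54250000/65930000 = -46330 N.

-46.3 kN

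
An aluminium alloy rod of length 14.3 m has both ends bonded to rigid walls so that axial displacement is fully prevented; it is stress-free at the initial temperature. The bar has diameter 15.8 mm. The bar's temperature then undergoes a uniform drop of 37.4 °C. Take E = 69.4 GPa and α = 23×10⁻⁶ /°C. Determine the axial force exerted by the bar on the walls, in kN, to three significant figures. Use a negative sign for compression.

Free thermal expansion αLΔT = 23e-6 · 14300 · -37.4 = -12.3 mm.
The walls impose strain ε = −(-12.3)/14300 = 8.6020e-04; σ = Eε = 69400 · 8.6020e-04 = 59.7 MPa.
Wall reaction R = σ·A = 59.7·196.1 = 11700 N = 11.7 kN.

11.7 kN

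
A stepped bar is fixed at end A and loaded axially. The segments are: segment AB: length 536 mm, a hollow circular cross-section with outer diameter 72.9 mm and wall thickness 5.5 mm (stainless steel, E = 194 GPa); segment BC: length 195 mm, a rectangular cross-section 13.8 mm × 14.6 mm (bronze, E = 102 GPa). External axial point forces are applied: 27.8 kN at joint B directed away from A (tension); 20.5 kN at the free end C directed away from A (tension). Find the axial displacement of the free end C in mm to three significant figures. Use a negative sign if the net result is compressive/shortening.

0.309 mm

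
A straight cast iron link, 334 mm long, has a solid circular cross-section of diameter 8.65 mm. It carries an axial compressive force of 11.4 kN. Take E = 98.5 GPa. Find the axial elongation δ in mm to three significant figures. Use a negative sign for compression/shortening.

A = 58.77 mm².
δ_mech = NL/(AE) = -11400·334/(58.77·98500) = -0.6578 mm.

-0.658 mm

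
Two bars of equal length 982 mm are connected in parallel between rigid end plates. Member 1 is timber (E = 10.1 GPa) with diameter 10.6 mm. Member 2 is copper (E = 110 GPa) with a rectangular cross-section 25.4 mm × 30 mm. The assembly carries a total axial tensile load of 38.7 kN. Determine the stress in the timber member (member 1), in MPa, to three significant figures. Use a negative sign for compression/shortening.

4.61 MPa

A_1 = 88.25 mm².
A_2 = 762 mm².
Equal strain + equilibrium ⇒ each member carries load in proportion to AE: A₁E₁ = 891300 N, A₂E₂ = 83820000 N, ΣAE = 84710000 N.
σ₁ = P·E₁/ΣAE = 38700·10100/84710000 = 4.614 MPa.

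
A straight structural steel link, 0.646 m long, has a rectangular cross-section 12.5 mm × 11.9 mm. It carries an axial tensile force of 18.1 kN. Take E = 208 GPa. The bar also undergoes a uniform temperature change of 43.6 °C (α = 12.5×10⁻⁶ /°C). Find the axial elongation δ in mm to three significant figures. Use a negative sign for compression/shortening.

0.730 mm

A = 148.8 mm².
δ_mech = NL/(AE) = 18100·646/(148.8·208000) = 0.3779 mm.
δ_thermal = αLΔT = 12.5e-6·646·43.6 = 0.3521 mm.
δ = δ_mech + δ_thermal = 0.73 mm.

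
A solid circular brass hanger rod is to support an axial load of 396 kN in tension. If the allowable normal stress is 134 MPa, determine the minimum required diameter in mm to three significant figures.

Required area A ≥ P/σ_allow = 396000/134 = 2955 mm².
For a solid circular section, d ≥ √(4A/π) = 61.34 mm.

61.3 mm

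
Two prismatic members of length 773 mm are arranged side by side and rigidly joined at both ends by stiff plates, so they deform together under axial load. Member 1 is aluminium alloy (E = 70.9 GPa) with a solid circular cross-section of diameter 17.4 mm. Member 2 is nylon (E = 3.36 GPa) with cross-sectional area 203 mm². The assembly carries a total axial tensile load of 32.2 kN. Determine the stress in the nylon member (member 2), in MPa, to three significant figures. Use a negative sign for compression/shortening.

A_1 = 237.8 mm².
Equal strain + equilibrium ⇒ each member carries load in proportion to AE: A₁E₁ = 16860000 N, A₂E₂ = 682100 N, ΣAE = 17540000 N.
σ₂ = P·E₂/ΣAE = 32200·3360/17540000 = 6.168 MPa.

6.17 MPa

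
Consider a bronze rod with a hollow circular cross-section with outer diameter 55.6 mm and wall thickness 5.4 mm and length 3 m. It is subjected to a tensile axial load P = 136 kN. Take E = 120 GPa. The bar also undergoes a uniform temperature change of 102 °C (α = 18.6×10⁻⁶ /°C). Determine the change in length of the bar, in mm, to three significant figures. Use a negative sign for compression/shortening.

A = 851.6 mm².
δ_mech = NL/(AE) = 136000·3000/(851.6·120000) = 3.992 mm.
δ_thermal = αLΔT = 18.6e-6·3000·102 = 5.692 mm.
δ = δ_mech + δ_thermal = 9.684 mm.

9.68 mm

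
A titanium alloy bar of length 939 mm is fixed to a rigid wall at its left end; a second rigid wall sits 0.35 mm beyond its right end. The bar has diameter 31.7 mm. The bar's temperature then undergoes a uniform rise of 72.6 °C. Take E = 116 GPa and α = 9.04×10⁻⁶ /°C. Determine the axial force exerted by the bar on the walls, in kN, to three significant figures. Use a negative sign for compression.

-26.0 kN

Free thermal expansion αLΔT = 9.04e-6 · 939 · 72.6 = 0.6163 mm.
The walls engage after the gap closes; constrained expansion = 0.6163 − 0.35 = 0.2663 mm.
The walls impose strain ε = −(0.2663)/939 = -2.8357e-04; σ = Eε = 116000 · -2.8357e-04 = -32.89 MPa.
Wall reaction R = σ·A = -32.89·789.2 = -25960 N = -25.96 kN.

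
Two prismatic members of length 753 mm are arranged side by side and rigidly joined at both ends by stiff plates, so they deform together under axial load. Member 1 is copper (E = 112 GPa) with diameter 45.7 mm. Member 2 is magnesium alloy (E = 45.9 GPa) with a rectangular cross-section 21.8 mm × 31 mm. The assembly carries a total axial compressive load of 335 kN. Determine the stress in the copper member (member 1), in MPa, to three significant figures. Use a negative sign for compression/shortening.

-175 MPa

A_1 = 1640 mm².
A_2 = 675.8 mm².
Equal strain + equilibrium ⇒ each member carries load in proportion to AE: A₁E₁ = 183700000 N, A₂E₂ = 31020000 N, ΣAE = 214700000 N.
σ₁ = P·E₁/ΣAE = -335000·112000/214700000 = -174.7 MPa.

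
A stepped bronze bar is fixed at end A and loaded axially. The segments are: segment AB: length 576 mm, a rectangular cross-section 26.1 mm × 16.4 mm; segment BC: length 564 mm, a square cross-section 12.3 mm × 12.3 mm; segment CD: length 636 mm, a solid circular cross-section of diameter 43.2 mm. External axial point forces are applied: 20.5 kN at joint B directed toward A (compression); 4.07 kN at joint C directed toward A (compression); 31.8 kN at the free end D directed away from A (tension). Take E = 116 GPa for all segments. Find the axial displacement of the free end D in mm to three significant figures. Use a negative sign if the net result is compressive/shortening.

1.09 mm

Internal axial forces (sectioning from the free end, tension +): N_CD = 31.8 kN, N_BC = 27.73 kN, N_AB = 7.23 kN.
A_AB = 428 mm².
A_BC = 151.3 mm².
A_CD = 1466 mm².
δ_AB = 7230·576/(428·116000) = 0.08387 mm
δ_BC = 27730·564/(151.3·116000) = 0.8912 mm
δ_CD = 31800·636/(1466·116000) = 0.119 mm
δ = Σδ_i = 1.094 mm.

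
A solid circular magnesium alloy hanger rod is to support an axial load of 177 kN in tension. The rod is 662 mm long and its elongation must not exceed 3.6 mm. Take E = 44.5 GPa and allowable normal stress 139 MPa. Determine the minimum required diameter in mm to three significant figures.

40.3 mm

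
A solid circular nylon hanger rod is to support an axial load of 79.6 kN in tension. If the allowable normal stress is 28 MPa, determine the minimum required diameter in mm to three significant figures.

Required area A ≥ P/σ_allow = 79600/28 = 2843 mm².
For a solid circular section, d ≥ √(4A/π) = 60.16 mm.

60.2 mm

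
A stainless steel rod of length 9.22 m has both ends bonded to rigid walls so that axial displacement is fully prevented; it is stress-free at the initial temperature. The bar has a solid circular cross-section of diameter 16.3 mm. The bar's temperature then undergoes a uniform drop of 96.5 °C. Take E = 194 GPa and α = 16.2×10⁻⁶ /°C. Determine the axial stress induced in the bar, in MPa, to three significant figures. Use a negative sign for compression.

303 MPa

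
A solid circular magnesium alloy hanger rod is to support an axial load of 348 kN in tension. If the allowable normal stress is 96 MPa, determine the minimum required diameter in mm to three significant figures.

Required area A ≥ P/σ_allow = 348000/96 = 3625 mm².
For a solid circular section, d ≥ √(4A/π) = 67.94 mm.

67.9 mm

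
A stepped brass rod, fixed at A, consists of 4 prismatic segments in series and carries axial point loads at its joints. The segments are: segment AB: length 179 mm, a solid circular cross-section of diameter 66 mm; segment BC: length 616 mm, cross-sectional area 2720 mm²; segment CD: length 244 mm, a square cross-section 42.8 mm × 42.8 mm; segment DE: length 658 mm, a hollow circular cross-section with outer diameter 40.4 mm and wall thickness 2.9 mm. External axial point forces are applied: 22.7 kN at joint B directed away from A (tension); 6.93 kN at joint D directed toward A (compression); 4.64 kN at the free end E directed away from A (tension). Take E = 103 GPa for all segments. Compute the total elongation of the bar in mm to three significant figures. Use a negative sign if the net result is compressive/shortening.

0.0891 mm

Internal axial forces (sectioning from the free end, tension +): N_DE = 4.64 kN, N_CD = -2.29 kN, N_BC = -2.29 kN, N_AB = 20.41 kN.
A_AB = 3421 mm².
A_CD = 1832 mm².
A_DE = 341.6 mm².
δ_AB = 20410·179/(3421·103000) = 0.01037 mm
δ_BC = -2290·616/(2720·103000) = -0.005035 mm
δ_CD = -2290·244/(1832·103000) = -0.002961 mm
δ_DE = 4640·658/(341.6·103000) = 0.08676 mm
δ = Σδ_i = 0.08913 mm.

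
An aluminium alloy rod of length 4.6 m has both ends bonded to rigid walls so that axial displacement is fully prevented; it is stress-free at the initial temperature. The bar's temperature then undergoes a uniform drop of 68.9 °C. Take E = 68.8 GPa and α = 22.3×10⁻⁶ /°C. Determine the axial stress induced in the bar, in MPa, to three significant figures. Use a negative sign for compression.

Free thermal expansion αLΔT = 22.3e-6 · 4600 · -68.9 = -7.068 mm.
The walls impose strain ε = −(-7.068)/4600 = 1.5365e-03; σ = Eε = 68800 · 1.5365e-03 = 105.7 MPa.

106 MPa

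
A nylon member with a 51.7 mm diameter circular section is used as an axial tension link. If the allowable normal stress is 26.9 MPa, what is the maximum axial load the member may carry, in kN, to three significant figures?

A = 2099 mm².
P_max = σ_allow · A = 26.9 · 2099 = 56470 N = 56.47 kN.

56.5 kN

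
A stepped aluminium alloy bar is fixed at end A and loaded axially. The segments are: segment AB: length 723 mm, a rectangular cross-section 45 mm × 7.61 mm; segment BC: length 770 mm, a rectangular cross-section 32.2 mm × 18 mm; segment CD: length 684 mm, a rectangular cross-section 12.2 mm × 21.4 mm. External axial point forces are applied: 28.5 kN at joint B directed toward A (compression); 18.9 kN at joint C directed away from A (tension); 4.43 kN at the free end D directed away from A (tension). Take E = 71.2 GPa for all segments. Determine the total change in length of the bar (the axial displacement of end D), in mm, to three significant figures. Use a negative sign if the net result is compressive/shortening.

Internal axial forces (sectioning from the free end, tension +): N_CD = 4.43 kN, N_BC = 23.33 kN, N_AB = -5.17 kN.
A_AB = 342.4 mm².
A_BC = 579.6 mm².
A_CD = 261.1 mm².
δ_AB = -5170·723/(342.4·71200) = -0.1533 mm
δ_BC = 23330·770/(579.6·71200) = 0.4353 mm
δ_CD = 4430·684/(261.1·71200) = 0.163 mm
δ = Σδ_i = 0.445 mm.

0.445 mm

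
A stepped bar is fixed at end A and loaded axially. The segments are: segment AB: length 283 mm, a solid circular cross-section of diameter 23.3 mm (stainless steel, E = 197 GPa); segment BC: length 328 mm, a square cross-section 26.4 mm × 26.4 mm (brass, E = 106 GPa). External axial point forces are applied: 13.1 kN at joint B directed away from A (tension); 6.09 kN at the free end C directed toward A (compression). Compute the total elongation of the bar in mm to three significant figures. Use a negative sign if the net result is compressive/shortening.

-0.00342 mm

Internal axial forces (sectioning from the free end, tension +): N_BC = -6.09 kN, N_AB = 7.01 kN.
A_AB = 426.4 mm².
A_BC = 697 mm².
δ_AB = 7010·283/(426.4·197000) = 0.02362 mm
δ_BC = -6090·328/(697·106000) = -0.02704 mm
δ = Σδ_i = -0.003421 mm.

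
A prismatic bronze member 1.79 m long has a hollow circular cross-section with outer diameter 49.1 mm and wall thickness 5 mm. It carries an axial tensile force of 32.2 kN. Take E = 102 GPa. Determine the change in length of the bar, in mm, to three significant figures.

A = 692.7 mm².
δ_mech = NL/(AE) = 32200·1790/(692.7·102000) = 0.8157 mm.

0.816 mm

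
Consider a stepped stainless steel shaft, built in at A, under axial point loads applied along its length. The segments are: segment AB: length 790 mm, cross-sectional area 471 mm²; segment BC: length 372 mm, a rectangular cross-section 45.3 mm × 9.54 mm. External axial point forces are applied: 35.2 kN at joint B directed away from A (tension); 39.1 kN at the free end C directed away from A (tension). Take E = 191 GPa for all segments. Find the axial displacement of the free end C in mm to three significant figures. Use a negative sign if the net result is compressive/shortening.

0.829 mm

Internal axial forces (sectioning from the free end, tension +): N_BC = 39.1 kN, N_AB = 74.3 kN.
A_BC = 432.2 mm².
δ_AB = 74300·790/(471·191000) = 0.6525 mm
δ_BC = 39100·372/(432.2·191000) = 0.1762 mm
δ = Σδ_i = 0.8287 mm.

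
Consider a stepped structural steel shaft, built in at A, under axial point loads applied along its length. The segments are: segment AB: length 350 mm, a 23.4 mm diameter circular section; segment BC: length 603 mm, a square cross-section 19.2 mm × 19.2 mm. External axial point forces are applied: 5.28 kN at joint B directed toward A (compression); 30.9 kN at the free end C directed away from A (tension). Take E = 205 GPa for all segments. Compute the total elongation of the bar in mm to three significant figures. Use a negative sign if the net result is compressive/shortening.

0.348 mm

Internal axial forces (sectioning from the free end, tension +): N_BC = 30.9 kN, N_AB = 25.62 kN.
A_AB = 430.1 mm².
A_BC = 368.6 mm².
δ_AB = 25620·350/(430.1·205000) = 0.1017 mm
δ_BC = 30900·603/(368.6·205000) = 0.2466 mm
δ = Σδ_i = 0.3483 mm.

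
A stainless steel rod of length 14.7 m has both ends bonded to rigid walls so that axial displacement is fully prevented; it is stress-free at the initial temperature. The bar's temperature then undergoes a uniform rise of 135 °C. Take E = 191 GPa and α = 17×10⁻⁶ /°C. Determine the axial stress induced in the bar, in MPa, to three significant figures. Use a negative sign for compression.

Free thermal expansion αLΔT = 17e-6 · 14700 · 135 = 33.74 mm.
The walls impose strain ε = −(33.74)/14700 = -2.2950e-03; σ = Eε = 191000 · -2.2950e-03 = -438.3 MPa.

-438 MPa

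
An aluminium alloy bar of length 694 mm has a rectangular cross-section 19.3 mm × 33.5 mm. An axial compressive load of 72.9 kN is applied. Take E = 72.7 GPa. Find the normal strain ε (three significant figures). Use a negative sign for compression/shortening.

-0.00155

A = 646.6 mm².
σ = N/A = -112.8 MPa; ε = σ/E = -112.8/72700 = -1.551e-03.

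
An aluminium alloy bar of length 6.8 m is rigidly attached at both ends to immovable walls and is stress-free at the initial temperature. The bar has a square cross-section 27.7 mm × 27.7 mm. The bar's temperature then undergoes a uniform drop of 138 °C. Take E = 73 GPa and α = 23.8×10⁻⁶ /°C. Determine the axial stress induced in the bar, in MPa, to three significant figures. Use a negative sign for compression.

Free thermal expansion αLΔT = 23.8e-6 · 6800 · -138 = -22.33 mm.
The walls impose strain ε = −(-22.33)/6800 = 3.2844e-03; σ = Eε = 73000 · 3.2844e-03 = 239.8 MPa.

240 MPa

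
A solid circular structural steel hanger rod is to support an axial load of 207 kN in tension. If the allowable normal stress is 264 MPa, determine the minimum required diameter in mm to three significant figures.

31.6 mm

Required area A ≥ P/σ_allow = 207000/264 = 784.1 mm².
For a solid circular section, d ≥ √(4A/π) = 31.6 mm.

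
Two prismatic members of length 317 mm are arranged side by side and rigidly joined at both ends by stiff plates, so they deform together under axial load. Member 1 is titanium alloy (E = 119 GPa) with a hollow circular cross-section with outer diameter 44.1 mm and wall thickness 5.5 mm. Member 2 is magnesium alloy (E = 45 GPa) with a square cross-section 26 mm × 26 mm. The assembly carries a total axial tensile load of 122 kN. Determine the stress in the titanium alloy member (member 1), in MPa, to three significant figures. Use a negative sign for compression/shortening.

132 MPa

A_1 = 667 mm².
A_2 = 676 mm².
Equal strain + equilibrium ⇒ each member carries load in proportion to AE: A₁E₁ = 79370000 N, A₂E₂ = 30420000 N, ΣAE = 109800000 N.
σ₁ = P·E₁/ΣAE = 122000·119000/109800000 = 132.2 MPa.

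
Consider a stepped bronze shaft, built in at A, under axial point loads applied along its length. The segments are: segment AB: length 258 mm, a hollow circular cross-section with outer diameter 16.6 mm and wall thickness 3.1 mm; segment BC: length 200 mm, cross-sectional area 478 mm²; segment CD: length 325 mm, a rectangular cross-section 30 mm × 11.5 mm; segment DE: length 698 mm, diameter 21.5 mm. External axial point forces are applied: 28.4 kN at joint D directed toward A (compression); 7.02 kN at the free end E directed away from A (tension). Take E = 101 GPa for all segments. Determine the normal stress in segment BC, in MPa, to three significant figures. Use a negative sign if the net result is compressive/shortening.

Internal axial forces (sectioning from the free end, tension +): N_DE = 7.02 kN, N_CD = -21.38 kN, N_BC = -21.38 kN, N_AB = -21.38 kN.
σ_BC = N_BC/A_BC = -21380/478 = -44.73 MPa.

-44.7 MPa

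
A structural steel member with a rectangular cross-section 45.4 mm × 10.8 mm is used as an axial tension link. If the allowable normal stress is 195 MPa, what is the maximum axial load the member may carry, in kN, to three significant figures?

95.6 kN

A = 490.3 mm².
P_max = σ_allow · A = 195 · 490.3 = 95610 N = 95.61 kN.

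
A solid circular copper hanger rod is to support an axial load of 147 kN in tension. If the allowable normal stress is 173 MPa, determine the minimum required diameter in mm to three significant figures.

Required area A ≥ P/σ_allow = 147000/173 = 849.7 mm².
For a solid circular section, d ≥ √(4A/π) = 32.89 mm.

32.9 mm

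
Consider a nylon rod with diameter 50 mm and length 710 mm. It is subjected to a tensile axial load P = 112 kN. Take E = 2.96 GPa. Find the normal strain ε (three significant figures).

A = 1963 mm².
σ = N/A = 57.04 MPa; ε = σ/E = 57.04/2960 = 1.927e-02.

0.0193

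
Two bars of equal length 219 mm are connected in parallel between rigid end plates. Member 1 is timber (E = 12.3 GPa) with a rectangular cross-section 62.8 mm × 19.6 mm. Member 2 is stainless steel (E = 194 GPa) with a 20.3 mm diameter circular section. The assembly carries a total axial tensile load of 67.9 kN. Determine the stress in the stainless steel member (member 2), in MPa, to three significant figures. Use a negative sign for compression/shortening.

A_1 = 1231 mm².
A_2 = 323.7 mm².
Equal strain + equilibrium ⇒ each member carries load in proportion to AE: A₁E₁ = 15140000 N, A₂E₂ = 62790000 N, ΣAE = 77930000 N.
σ₂ = P·E₂/ΣAE = 67900·194000/77930000 = 169 MPa.

169 MPa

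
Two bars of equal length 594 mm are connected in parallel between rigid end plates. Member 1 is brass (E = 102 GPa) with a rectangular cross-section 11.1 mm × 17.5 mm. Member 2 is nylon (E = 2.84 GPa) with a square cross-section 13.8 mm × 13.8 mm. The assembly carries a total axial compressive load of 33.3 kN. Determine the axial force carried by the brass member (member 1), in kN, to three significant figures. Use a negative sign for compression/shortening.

A_1 = 194.2 mm².
A_2 = 190.4 mm².
Equal strain + equilibrium ⇒ each member carries load in proportion to AE: A₁E₁ = 19810000 N, A₂E₂ = 540800 N, ΣAE = 20350000 N.
F₁ = P·A₁E₁/ΣAE = -33300·19810000/20350000 = -32420 N.

-32.4 kN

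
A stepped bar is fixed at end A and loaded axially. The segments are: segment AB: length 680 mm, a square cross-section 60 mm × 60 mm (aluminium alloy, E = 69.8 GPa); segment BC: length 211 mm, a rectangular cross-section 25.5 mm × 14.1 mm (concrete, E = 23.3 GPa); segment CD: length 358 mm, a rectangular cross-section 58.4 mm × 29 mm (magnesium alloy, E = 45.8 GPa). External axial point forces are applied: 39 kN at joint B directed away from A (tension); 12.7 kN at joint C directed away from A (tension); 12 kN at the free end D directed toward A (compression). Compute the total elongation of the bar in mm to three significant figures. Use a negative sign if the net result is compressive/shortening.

0.0697 mm

Internal axial forces (sectioning from the free end, tension +): N_CD = -12 kN, N_BC = 0.7 kN, N_AB = 39.7 kN.
A_AB = 3600 mm².
A_BC = 359.6 mm².
A_CD = 1694 mm².
δ_AB = 39700·680/(3600·69800) = 0.1074 mm
δ_BC = 700·211/(359.6·23300) = 0.01763 mm
δ_CD = -12000·358/(1694·45800) = -0.05538 mm
δ = Σδ_i = 0.06968 mm.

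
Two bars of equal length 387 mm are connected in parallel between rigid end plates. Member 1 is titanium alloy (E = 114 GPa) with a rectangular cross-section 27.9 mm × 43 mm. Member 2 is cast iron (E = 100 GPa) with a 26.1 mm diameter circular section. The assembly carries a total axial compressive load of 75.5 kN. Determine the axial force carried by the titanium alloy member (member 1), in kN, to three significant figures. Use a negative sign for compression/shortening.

A_1 = 1200 mm².
A_2 = 535 mm².
Equal strain + equilibrium ⇒ each member carries load in proportion to AE: A₁E₁ = 136800000 N, A₂E₂ = 53500000 N, ΣAE = 190300000 N.
F₁ = P·A₁E₁/ΣAE = -75500·136800000/190300000 = -54270 N.

-54.3 kN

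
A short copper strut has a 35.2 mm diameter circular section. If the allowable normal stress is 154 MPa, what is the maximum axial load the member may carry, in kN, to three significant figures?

150 kN

A = 973.1 mm².
P_max = σ_allow · A = 154 · 973.1 = 149900 N = 149.9 kN.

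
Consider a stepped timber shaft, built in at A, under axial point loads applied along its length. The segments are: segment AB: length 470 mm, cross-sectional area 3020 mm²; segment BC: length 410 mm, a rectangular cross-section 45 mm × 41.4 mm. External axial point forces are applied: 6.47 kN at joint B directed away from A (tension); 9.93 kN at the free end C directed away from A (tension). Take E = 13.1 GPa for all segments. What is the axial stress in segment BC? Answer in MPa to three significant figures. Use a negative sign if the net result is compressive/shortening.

5.33 MPa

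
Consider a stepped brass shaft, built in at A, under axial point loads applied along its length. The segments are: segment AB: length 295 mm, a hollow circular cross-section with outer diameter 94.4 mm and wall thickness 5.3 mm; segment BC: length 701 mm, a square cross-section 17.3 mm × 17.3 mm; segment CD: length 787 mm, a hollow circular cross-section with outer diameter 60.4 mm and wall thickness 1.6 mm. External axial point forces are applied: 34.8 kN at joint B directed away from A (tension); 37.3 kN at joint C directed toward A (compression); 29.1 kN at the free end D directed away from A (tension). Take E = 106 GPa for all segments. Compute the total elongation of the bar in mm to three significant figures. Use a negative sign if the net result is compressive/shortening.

Internal axial forces (sectioning from the free end, tension +): N_CD = 29.1 kN, N_BC = -8.2 kN, N_AB = 26.6 kN.
A_AB = 1484 mm².
A_BC = 299.3 mm².
A_CD = 295.6 mm².
δ_AB = 26600·295/(1484·106000) = 0.0499 mm
δ_BC = -8200·701/(299.3·106000) = -0.1812 mm
δ_CD = 29100·787/(295.6·106000) = 0.731 mm
δ = Σδ_i = 0.5997 mm.

0.600 mm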